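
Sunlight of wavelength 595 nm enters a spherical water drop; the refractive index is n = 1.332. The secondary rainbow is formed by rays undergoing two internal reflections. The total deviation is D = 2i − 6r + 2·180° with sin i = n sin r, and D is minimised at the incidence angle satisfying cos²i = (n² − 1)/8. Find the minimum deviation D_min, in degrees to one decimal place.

230.6°

cos²i = (1.77422 − 1)/8 = 0.09678; i = arccos(0.31109) = 71.875°.
sin r = sin 71.875°/1.332 = 0.71350; r = 45.520°.
D_min = 2·71.875° − 6·45.520° + 360° = 230.628°.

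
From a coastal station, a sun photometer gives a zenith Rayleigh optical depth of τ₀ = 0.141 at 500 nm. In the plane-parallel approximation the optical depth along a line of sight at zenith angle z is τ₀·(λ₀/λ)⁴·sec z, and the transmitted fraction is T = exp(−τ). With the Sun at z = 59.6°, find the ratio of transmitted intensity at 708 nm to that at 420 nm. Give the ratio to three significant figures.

1.63

Airmass: sec 59.6° = 1.9762.
τ(708 nm) = 0.141 × (500/708)⁴ × 1.9762 = 0.141 × 0.2487 × 1.9762 = 0.0693.
τ(420 nm) = 0.141 × (500/420)⁴ × 1.9762 = 0.141 × 2.0086 × 1.9762 = 0.5597.
T(708)/T(420) = exp(τ_B − τ_A) = exp(0.4903) = 1.6329.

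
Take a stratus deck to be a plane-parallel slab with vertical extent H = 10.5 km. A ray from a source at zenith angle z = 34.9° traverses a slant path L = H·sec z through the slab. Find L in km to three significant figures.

12.8 km

sec z = 1/cos 34.9° = 1.2193.
L = 10.5 × 1.2193 = 12.803 km.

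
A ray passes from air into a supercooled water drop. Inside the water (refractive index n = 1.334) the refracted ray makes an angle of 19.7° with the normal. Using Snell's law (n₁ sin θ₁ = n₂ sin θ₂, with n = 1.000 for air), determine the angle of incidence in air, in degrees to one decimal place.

Snell: sin θ_i = n · sin θ_r = 1.334 × sin 19.7° = 1.334 × 0.3371 = 0.4497.
θ_i = arcsin(0.4497) = 26.72°.

26.7°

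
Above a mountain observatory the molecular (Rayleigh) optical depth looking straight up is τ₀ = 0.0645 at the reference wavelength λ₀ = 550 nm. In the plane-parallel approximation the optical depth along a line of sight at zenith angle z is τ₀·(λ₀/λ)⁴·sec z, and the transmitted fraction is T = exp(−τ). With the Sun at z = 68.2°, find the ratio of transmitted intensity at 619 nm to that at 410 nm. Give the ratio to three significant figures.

Airmass: sec 68.2° = 2.6927.
τ(619 nm) = 0.0645 × (550/619)⁴ × 2.6927 = 0.0645 × 0.6233 × 2.6927 = 0.1083.
τ(410 nm) = 0.0645 × (550/410)⁴ × 2.6927 = 0.0645 × 3.2383 × 2.6927 = 0.5624.
T(619)/T(410) = exp(τ_B − τ_A) = exp(0.4542) = 1.5749.

1.57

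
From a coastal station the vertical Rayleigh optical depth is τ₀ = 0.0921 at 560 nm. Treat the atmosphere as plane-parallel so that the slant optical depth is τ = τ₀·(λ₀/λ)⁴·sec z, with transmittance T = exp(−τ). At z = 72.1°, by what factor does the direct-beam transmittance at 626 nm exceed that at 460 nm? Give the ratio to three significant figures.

1.59

Airmass: sec 72.1° = 3.2535.
τ(626 nm) = 0.0921 × (560/626)⁴ × 3.2535 = 0.0921 × 0.6404 × 3.2535 = 0.1919.
τ(460 nm) = 0.0921 × (560/460)⁴ × 3.2535 = 0.0921 × 2.1964 × 3.2535 = 0.6582.
T(626)/T(460) = exp(τ_B − τ_A) = exp(0.4663) = 1.5940.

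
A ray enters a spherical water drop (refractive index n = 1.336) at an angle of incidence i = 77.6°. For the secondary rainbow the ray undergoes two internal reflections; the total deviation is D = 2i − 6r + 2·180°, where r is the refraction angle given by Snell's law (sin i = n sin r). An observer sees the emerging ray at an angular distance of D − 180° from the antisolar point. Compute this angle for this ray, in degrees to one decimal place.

53.4°

sin r = sin 77.6° / 1.336 = 0.9767/1.336 = 0.7310; r = 46.97°.
D = 2·77.6° − 6·46.97° + 2·180° = 155.20° − 281.84° + 360° = 233.36°.
Angle from antisolar point = D − 180° = 53.36°.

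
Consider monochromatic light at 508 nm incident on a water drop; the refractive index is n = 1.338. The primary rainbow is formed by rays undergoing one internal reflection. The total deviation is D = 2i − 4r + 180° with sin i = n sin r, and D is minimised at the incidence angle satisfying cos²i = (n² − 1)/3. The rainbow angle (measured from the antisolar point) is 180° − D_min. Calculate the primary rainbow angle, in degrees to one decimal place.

41.4°

cos²i = (1.79024 − 1)/3 = 0.26341; i = arccos(0.51324) = 59.120°.
sin r = sin 59.120°/1.338 = 0.64144; r = 39.899°.
D_min = 2·59.120° − 4·39.899° + 180° = 138.643°.
Rainbow angle = 180° − D_min = 41.357°.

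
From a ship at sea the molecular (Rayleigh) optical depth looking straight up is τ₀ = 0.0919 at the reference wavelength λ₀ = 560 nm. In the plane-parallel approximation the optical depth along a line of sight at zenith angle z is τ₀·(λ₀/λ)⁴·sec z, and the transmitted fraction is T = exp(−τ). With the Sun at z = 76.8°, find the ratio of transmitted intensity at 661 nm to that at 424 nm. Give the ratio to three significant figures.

Airmass: sec 76.8° = 4.3792.
τ(661 nm) = 0.0919 × (560/661)⁴ × 4.3792 = 0.0919 × 0.5152 × 4.3792 = 0.2073.
τ(424 nm) = 0.0919 × (560/424)⁴ × 4.3792 = 0.0919 × 3.0429 × 4.3792 = 1.2246.
T(661)/T(424) = exp(τ_B − τ_A) = exp(1.0173) = 2.7657.

2.77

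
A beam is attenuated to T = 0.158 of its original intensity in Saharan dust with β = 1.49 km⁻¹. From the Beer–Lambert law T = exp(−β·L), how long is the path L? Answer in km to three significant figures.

1.24 km

Beer–Lambert: T = exp(−βL) ⇒ L = −ln(T)/β = −ln(0.158)/1.49 = 1.8452/1.49 = 1.238 km.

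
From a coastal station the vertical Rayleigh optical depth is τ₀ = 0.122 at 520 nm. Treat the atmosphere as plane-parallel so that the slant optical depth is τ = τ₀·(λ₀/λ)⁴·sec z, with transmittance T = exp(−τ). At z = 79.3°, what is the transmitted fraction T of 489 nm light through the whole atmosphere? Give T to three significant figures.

0.432

sec 79.3° = 5.3860.
τ = 0.122 × (520/489)⁴ × 5.3860 = 0.122 × 1.2787 × 5.3860 = 0.8402.
T = exp(−0.8402) = 0.4316.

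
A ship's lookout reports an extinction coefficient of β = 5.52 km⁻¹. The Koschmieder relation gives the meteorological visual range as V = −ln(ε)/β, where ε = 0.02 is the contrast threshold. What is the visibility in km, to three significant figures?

V = −ln(0.02) / 5.52 = 3.912 / 5.52 = 0.7087 km.

0.709 km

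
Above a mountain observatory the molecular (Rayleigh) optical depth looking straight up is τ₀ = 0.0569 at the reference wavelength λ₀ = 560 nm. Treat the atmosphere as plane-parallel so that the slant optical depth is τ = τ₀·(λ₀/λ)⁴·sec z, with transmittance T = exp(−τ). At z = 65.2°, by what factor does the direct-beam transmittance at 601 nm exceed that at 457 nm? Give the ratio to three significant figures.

Airmass: sec 65.2° = 2.3841.
τ(601 nm) = 0.0569 × (560/601)⁴ × 2.3841 = 0.0569 × 0.7538 × 2.3841 = 0.1023.
τ(457 nm) = 0.0569 × (560/457)⁴ × 2.3841 = 0.0569 × 2.2547 × 2.3841 = 0.3059.
T(601)/T(457) = exp(τ_B − τ_A) = exp(0.2036) = 1.2258.

1.23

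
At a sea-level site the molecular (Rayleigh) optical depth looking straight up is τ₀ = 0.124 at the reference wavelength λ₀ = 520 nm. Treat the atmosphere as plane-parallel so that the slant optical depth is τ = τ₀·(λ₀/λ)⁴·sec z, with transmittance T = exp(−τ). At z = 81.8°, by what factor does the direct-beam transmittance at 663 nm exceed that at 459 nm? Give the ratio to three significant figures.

3.01

Airmass: sec 81.8° = 7.0112.
τ(663 nm) = 0.124 × (520/663)⁴ × 7.0112 = 0.124 × 0.3784 × 7.0112 = 0.3290.
τ(459 nm) = 0.124 × (520/459)⁴ × 7.0112 = 0.124 × 1.6473 × 7.0112 = 1.4321.
T(663)/T(459) = exp(τ_B − τ_A) = exp(1.1031) = 3.0136.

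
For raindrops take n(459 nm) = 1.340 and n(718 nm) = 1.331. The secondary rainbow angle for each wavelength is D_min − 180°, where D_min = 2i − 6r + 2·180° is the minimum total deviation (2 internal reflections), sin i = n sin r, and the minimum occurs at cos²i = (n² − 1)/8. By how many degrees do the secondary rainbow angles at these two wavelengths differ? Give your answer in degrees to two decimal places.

At 459 nm (n = 1.340): cos²i = 0.09945 → i = 71.618°, r = 45.088°, D_min = 232.709°, rainbow angle = 52.709°.
At 718 nm (n = 1.331): cos²i = 0.09645 → i = 71.907°, r = 45.575°, D_min = 230.365°, rainbow angle = 50.365°.
Angular width = |52.709° − 50.365°| = 2.344°.

2.34°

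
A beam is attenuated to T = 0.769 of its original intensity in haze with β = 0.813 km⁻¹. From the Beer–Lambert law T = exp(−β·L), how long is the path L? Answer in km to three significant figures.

Beer–Lambert: T = exp(−βL) ⇒ L = −ln(T)/β = −ln(0.769)/0.813 = 0.2627/0.813 = 0.3231 km.

0.323 km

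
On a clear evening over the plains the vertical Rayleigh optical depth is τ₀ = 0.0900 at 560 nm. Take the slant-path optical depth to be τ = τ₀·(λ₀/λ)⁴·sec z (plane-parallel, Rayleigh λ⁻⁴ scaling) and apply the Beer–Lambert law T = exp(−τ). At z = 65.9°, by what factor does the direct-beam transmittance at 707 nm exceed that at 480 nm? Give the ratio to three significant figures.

Airmass: sec 65.9° = 2.4490.
τ(707 nm) = 0.0900 × (560/707)⁴ × 2.4490 = 0.0900 × 0.3936 × 2.4490 = 0.0868.
τ(480 nm) = 0.0900 × (560/480)⁴ × 2.4490 = 0.0900 × 1.8526 × 2.4490 = 0.4083.
T(707)/T(480) = exp(τ_B − τ_A) = exp(0.3216) = 1.3793.

1.38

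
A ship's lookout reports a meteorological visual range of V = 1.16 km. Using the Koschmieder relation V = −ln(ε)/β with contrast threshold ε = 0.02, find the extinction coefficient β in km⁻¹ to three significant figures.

3.37 km⁻¹

β = −ln(0.02) / V = 3.912 / 1.16 = 3.3724 km⁻¹.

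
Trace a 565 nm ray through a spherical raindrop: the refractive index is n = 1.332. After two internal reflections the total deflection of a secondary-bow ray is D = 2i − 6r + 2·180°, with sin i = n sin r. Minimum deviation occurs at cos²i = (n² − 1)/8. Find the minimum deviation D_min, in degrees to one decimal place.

230.6°

cos²i = (1.77422 − 1)/8 = 0.09678; i = arccos(0.31109) = 71.875°.
sin r = sin 71.875°/1.332 = 0.71350; r = 45.520°.
D_min = 2·71.875° − 6·45.520° + 360° = 230.628°.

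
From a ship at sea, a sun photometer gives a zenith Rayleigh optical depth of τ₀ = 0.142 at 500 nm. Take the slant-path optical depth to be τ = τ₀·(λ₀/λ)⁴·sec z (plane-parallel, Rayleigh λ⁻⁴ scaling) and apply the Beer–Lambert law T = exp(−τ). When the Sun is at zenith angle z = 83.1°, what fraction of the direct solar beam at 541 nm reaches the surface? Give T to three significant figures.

0.422

sec 83.1° = 8.3238.
τ = 0.142 × (500/541)⁴ × 8.3238 = 0.142 × 0.7296 × 8.3238 = 0.8624.
T = exp(−0.8624) = 0.4222.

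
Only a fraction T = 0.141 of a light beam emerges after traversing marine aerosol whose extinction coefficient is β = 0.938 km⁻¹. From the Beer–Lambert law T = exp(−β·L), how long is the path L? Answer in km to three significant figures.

2.09 km

Beer–Lambert: T = exp(−βL) ⇒ L = −ln(T)/β = −ln(0.141)/0.938 = 1.9590/0.938 = 2.088 km.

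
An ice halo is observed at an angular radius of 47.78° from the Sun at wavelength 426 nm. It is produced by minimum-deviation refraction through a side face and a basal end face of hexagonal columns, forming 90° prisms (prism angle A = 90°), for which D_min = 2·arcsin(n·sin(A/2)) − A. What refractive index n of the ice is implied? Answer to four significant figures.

Rearranging: n = sin((D_min + A)/2) / sin(A/2).
(D_min + A)/2 = (47.78° + 90°)/2 = 68.890°.
n = sin 68.890° / sin 45° = 0.9329 / 0.7071 = 1.3193.

1.319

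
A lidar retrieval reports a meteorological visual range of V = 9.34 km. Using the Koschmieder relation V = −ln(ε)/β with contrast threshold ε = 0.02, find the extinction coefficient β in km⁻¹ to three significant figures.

0.419 km⁻¹

β = −ln(0.02) / V = 3.912 / 9.34 = 0.4188 km⁻¹.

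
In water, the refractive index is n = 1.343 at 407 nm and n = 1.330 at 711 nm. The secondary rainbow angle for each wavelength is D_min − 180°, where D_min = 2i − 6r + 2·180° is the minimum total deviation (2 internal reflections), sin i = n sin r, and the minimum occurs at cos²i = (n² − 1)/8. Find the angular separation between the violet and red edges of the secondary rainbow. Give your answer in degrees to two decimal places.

At 407 nm (n = 1.343): cos²i = 0.10046 → i = 71.522°, r = 44.928°, D_min = 233.478°, rainbow angle = 53.478°.
At 711 nm (n = 1.330): cos²i = 0.09611 → i = 71.940°, r = 45.630°, D_min = 230.101°, rainbow angle = 50.101°.
Angular width = |53.478° − 50.101°| = 3.377°.

3.38°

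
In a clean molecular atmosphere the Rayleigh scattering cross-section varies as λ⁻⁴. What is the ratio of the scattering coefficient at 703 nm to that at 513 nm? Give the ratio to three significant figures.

0.284

Rayleigh scattering ∝ λ⁻⁴, so the ratio of coefficients is the inverse fourth power of the wavelength ratio.
σ(703)/σ(513) = (513/703)⁴ = (0.7297)⁴ = 0.2836.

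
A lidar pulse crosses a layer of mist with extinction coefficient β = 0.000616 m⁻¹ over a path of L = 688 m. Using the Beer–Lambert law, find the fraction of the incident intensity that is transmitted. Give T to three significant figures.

τ = β·L = 0.000616 × 688 = 0.4238.
T = exp(−0.4238) = 0.6545.

0.655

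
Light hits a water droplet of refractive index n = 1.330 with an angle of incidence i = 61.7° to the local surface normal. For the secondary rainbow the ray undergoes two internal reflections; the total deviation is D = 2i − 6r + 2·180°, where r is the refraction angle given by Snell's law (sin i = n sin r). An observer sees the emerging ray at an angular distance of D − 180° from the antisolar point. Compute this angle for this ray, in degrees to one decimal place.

54.7°

sin r = sin 61.7° / 1.330 = 0.8805/1.330 = 0.6620; r = 41.45°.
D = 2·61.7° − 6·41.45° + 2·180° = 123.40° − 248.72° + 360° = 234.68°.
Angle from antisolar point = D − 180° = 54.68°.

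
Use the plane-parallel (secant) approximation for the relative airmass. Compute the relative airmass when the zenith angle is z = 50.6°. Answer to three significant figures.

1.58

X = sec z = 1/cos 50.6° = 1/0.6347 = 1.5755.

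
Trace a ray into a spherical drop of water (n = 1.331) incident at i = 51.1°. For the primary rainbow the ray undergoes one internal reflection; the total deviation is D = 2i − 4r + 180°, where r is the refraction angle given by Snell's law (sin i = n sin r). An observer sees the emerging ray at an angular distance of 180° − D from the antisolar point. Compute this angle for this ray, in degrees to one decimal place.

40.9°

sin r = sin 51.1° / 1.331 = 0.7782/1.331 = 0.5847; r = 35.78°.
D = 2·51.1° − 4·35.78° + 180° = 102.20° − 143.13° + 180° = 139.07°.
Angle from antisolar point = 180° − D = 40.93°.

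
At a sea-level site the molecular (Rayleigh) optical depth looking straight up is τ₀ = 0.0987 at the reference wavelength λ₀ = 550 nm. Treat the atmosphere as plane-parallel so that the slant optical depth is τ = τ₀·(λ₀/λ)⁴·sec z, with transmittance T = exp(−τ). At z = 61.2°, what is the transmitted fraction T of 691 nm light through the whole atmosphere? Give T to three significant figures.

sec 61.2° = 2.0757.
τ = 0.0987 × (550/691)⁴ × 2.0757 = 0.0987 × 0.4014 × 2.0757 = 0.0822.
T = exp(−0.0822) = 0.9211.

0.921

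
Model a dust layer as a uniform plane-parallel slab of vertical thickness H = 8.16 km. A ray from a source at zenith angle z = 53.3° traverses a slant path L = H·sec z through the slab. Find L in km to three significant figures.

13.7 km

sec z = 1/cos 53.3° = 1.6733.
L = 8.16 × 1.6733 = 13.654 km.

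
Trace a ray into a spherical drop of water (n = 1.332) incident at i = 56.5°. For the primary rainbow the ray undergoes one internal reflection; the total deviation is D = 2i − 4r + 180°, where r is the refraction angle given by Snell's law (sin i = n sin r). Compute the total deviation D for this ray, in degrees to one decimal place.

sin r = sin 56.5° / 1.332 = 0.8339/1.332 = 0.6260; r = 38.76°.
D = 2·56.5° − 4·38.76° + 180° = 113.00° − 155.03° + 180° = 137.97°.

138.0°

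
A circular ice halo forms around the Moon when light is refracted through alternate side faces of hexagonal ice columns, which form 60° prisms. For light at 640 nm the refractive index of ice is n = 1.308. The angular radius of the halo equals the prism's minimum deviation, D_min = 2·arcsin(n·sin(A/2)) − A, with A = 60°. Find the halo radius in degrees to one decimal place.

21.7°

n·sin(A/2) = 1.308 × sin 30° = 1.308 × 0.5000 = 0.6540.
D_min = 2·arcsin(0.6540) − 60° = 2 × 40.844° − 60° = 21.688°.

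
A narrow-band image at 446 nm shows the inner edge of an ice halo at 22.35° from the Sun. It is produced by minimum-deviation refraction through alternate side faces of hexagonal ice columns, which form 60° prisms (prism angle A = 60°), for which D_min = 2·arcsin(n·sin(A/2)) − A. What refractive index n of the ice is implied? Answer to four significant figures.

Rearranging: n = sin((D_min + A)/2) / sin(A/2).
(D_min + A)/2 = (22.35° + 60°)/2 = 41.175°.
n = sin 41.175° / sin 30° = 0.6584 / 0.5000 = 1.3167.

1.317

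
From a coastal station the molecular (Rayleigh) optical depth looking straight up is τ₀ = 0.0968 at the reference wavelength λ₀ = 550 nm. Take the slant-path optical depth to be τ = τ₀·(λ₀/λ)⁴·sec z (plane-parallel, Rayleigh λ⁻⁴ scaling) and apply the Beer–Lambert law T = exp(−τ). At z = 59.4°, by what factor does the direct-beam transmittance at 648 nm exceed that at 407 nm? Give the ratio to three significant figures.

Airmass: sec 59.4° = 1.9645.
τ(648 nm) = 0.0968 × (550/648)⁴ × 1.9645 = 0.0968 × 0.5190 × 1.9645 = 0.0987.
τ(407 nm) = 0.0968 × (550/407)⁴ × 1.9645 = 0.0968 × 3.3348 × 1.9645 = 0.6342.
T(648)/T(407) = exp(τ_B − τ_A) = exp(0.5355) = 1.7082.

1.71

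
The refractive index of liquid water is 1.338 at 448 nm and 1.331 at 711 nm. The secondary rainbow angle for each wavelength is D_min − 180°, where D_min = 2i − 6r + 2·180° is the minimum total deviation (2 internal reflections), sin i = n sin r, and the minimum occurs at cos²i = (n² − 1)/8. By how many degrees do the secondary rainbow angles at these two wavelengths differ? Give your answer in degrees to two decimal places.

1.83°

At 448 nm (n = 1.338): cos²i = 0.09878 → i = 71.682°, r = 45.195°, D_min = 232.193°, rainbow angle = 52.193°.
At 711 nm (n = 1.331): cos²i = 0.09645 → i = 71.907°, r = 45.575°, D_min = 230.365°, rainbow angle = 50.365°.
Angular width = |52.193° − 50.365°| = 1.828°.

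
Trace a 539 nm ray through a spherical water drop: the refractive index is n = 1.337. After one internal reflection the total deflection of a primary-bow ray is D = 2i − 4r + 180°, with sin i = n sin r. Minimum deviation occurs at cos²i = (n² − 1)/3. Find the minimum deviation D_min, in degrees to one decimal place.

138.5°

cos²i = (1.78757 − 1)/3 = 0.26252; i = arccos(0.51237) = 59.178°.
sin r = sin 59.178°/1.337 = 0.64231; r = 39.964°.
D_min = 2·59.178° − 4·39.964° + 180° = 138.500°.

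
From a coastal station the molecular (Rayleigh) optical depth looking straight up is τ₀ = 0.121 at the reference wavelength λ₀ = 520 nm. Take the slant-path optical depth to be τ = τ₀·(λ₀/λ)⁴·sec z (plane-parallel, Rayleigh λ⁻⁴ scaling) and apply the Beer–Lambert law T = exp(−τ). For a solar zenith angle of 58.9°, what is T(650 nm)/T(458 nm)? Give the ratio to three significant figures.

1.34

Airmass: sec 58.9° = 1.9360.
τ(650 nm) = 0.121 × (520/650)⁴ × 1.9360 = 0.121 × 0.4096 × 1.9360 = 0.0960.
τ(458 nm) = 0.121 × (520/458)⁴ × 1.9360 = 0.121 × 1.6617 × 1.9360 = 0.3893.
T(650)/T(458) = exp(τ_B − τ_A) = exp(0.2933) = 1.3409.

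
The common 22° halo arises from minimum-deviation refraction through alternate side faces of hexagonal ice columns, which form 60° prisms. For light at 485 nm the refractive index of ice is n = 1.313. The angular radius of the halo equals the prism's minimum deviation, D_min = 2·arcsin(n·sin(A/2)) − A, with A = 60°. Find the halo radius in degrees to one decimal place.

n·sin(A/2) = 1.313 × sin 30° = 1.313 × 0.5000 = 0.6565.
D_min = 2·arcsin(0.6565) − 60° = 2 × 41.033° − 60° = 22.067°.

22.1°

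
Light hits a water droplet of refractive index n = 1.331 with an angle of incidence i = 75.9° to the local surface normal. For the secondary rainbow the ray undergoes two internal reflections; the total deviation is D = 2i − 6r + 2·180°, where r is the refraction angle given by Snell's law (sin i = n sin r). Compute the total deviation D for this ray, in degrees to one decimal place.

231.1°

sin r = sin 75.9° / 1.331 = 0.9699/1.331 = 0.7287; r = 46.78°.
D = 2·75.9° − 6·46.78° + 2·180° = 151.80° − 280.65° + 360° = 231.15°.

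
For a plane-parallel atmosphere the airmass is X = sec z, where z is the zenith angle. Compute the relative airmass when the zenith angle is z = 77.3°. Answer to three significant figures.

4.55

X = sec z = 1/cos 77.3° = 1/0.2198 = 4.5486.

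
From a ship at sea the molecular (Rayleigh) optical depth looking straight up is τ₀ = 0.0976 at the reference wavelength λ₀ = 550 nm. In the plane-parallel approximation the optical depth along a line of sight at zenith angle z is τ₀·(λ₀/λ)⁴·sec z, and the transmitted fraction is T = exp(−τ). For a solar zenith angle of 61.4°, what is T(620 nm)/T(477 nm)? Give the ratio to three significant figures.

1.26

Airmass: sec 61.4° = 2.0890.
τ(620 nm) = 0.0976 × (550/620)⁴ × 2.0890 = 0.0976 × 0.6193 × 2.0890 = 0.1263.
τ(477 nm) = 0.0976 × (550/477)⁴ × 2.0890 = 0.0976 × 1.7676 × 2.0890 = 0.3604.
T(620)/T(477) = exp(τ_B − τ_A) = exp(0.2341) = 1.2638.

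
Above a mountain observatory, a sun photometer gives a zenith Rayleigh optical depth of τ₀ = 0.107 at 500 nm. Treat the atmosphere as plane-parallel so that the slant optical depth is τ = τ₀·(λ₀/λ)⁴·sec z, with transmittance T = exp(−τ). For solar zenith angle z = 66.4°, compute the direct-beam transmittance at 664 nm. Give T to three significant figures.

0.918

sec 66.4° = 2.4978.
τ = 0.107 × (500/664)⁴ × 2.4978 = 0.107 × 0.3215 × 2.4978 = 0.0859.
T = exp(−0.0859) = 0.9177.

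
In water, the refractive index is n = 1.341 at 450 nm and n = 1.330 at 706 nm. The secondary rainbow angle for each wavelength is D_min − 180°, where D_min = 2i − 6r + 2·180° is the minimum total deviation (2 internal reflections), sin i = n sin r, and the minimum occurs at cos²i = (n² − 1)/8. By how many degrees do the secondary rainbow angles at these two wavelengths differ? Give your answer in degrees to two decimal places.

At 450 nm (n = 1.341): cos²i = 0.09979 → i = 71.586°, r = 45.034°, D_min = 232.966°, rainbow angle = 52.966°.
At 706 nm (n = 1.330): cos²i = 0.09611 → i = 71.940°, r = 45.630°, D_min = 230.101°, rainbow angle = 50.101°.
Angular width = |52.966° − 50.101°| = 2.865°.

2.86°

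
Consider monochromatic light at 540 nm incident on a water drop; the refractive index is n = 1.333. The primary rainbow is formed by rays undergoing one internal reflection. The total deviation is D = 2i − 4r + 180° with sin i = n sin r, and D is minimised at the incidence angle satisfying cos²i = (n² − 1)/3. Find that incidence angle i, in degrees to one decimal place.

cos²i = (1.333² − 1)/3 = (1.77689 − 1)/3 = 0.25896.
cos i = 0.50888, so i = 59.410°.

59.4°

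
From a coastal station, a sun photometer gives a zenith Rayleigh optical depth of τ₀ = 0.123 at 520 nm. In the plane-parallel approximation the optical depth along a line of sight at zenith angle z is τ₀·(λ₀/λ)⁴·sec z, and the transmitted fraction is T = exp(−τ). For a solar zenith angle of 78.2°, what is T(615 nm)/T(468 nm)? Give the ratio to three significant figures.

Airmass: sec 78.2° = 4.8901.
τ(615 nm) = 0.123 × (520/615)⁴ × 4.8901 = 0.123 × 0.5111 × 4.8901 = 0.3074.
τ(468 nm) = 0.123 × (520/468)⁴ × 4.8901 = 0.123 × 1.5242 × 4.8901 = 0.9167.
T(615)/T(468) = exp(τ_B − τ_A) = exp(0.6093) = 1.8392.

1.84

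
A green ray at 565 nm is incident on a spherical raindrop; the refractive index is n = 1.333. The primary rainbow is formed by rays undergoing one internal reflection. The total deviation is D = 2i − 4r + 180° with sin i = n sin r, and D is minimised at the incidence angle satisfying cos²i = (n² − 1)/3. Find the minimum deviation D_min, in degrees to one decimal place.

cos²i = (1.77689 − 1)/3 = 0.25896; i = arccos(0.50888) = 59.410°.
sin r = sin 59.410°/1.333 = 0.64579; r = 40.225°.
D_min = 2·59.410° − 4·40.225° + 180° = 137.922°.

137.9°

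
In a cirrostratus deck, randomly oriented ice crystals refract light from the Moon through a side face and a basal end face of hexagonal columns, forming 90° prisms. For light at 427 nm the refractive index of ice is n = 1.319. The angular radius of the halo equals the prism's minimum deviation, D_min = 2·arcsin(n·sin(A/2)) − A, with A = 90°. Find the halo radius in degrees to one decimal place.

47.7°

n·sin(A/2) = 1.319 × sin 45° = 1.319 × 0.7071 = 0.9327.
D_min = 2·arcsin(0.9327) − 90° = 2 × 68.856° − 90° = 47.711°.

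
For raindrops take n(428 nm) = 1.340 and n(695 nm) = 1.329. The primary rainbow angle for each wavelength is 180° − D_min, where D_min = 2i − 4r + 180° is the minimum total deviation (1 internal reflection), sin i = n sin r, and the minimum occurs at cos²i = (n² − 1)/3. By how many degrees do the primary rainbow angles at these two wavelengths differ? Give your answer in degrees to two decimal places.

At 428 nm (n = 1.340): cos²i = 0.26520 → i = 59.004°, r = 39.770°, D_min = 138.929°, rainbow angle = 41.071°.
At 695 nm (n = 1.329): cos²i = 0.25541 → i = 59.643°, r = 40.487°, D_min = 137.337°, rainbow angle = 42.663°.
Angular width = |41.071° − 42.663°| = 1.592°.

1.59°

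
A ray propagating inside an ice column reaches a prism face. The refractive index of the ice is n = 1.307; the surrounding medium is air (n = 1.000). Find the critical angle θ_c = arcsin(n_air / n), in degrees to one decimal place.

49.9°

sin θ_c = n_air / n = 1.000 / 1.307 = 0.7651.
θ_c = arcsin(0.7651) = 49.92°.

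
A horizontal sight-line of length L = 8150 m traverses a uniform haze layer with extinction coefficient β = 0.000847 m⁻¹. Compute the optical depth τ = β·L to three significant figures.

τ = β·L = 0.000847 × 8150 = 6.9030.

6.90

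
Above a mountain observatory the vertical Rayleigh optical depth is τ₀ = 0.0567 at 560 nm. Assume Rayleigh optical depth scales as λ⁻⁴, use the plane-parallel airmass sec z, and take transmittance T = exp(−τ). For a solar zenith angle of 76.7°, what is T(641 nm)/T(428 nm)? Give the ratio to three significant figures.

Airmass: sec 76.7° = 4.3469.
τ(641 nm) = 0.0567 × (560/641)⁴ × 4.3469 = 0.0567 × 0.5825 × 4.3469 = 0.1436.
τ(428 nm) = 0.0567 × (560/428)⁴ × 4.3469 = 0.0567 × 2.9307 × 4.3469 = 0.7223.
T(641)/T(428) = exp(τ_B − τ_A) = exp(0.5788) = 1.7838.

1.78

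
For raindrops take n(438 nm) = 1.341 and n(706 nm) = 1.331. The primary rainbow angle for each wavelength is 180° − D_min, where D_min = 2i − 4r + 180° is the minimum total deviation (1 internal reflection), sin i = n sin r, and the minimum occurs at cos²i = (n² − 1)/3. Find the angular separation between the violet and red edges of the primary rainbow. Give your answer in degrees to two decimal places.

1.44°

At 438 nm (n = 1.341): cos²i = 0.26609 → i = 58.946°, r = 39.705°, D_min = 139.071°, rainbow angle = 40.929°.
At 706 nm (n = 1.331): cos²i = 0.25719 → i = 59.527°, r = 40.356°, D_min = 137.630°, rainbow angle = 42.370°.
Angular width = |40.929° − 42.370°| = 1.441°.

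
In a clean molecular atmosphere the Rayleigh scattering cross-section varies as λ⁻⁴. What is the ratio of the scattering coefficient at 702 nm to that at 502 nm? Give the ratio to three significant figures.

Rayleigh scattering ∝ λ⁻⁴, so the ratio of coefficients is the inverse fourth power of the wavelength ratio.
σ(702)/σ(502) = (502/702)⁴ = (0.7151)⁴ = 0.2615.

0.261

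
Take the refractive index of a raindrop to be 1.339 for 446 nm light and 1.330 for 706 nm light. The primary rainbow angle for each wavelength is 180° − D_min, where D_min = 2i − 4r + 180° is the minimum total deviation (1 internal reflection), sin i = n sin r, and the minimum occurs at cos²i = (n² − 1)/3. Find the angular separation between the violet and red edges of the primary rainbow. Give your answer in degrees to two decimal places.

At 446 nm (n = 1.339): cos²i = 0.26431 → i = 59.062°, r = 39.834°, D_min = 138.786°, rainbow angle = 41.214°.
At 706 nm (n = 1.330): cos²i = 0.25630 → i = 59.585°, r = 40.422°, D_min = 137.484°, rainbow angle = 42.516°.
Angular width = |41.214° − 42.516°| = 1.303°.

1.30°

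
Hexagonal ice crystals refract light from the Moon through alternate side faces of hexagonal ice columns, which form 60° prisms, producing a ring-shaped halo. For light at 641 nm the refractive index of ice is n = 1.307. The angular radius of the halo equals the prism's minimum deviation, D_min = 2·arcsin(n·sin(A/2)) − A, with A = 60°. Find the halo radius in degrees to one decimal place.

n·sin(A/2) = 1.307 × sin 30° = 1.307 × 0.5000 = 0.6535.
D_min = 2·arcsin(0.6535) − 60° = 2 × 40.806° − 60° = 21.612°.

21.6°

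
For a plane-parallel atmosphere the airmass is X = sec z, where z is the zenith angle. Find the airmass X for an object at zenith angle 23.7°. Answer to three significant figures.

1.09

X = sec z = 1/cos 23.7° = 1/0.9157 = 1.0921.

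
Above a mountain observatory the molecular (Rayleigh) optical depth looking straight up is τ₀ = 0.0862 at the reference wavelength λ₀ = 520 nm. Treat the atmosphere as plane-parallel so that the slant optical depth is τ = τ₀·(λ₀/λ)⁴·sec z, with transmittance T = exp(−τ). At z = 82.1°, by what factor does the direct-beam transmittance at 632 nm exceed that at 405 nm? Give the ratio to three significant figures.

Airmass: sec 82.1° = 7.2757.
τ(632 nm) = 0.0862 × (520/632)⁴ × 7.2757 = 0.0862 × 0.4583 × 7.2757 = 0.2874.
τ(405 nm) = 0.0862 × (520/405)⁴ × 7.2757 = 0.0862 × 2.7176 × 7.2757 = 1.7044.
T(632)/T(405) = exp(τ_B − τ_A) = exp(1.4170) = 4.1246.

4.12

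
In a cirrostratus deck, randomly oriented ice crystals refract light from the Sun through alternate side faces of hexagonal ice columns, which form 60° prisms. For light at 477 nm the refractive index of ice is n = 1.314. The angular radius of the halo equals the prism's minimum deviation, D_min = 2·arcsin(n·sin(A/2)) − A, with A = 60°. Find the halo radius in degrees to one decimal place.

n·sin(A/2) = 1.314 × sin 30° = 1.314 × 0.5000 = 0.6570.
D_min = 2·arcsin(0.6570) − 60° = 2 × 41.071° − 60° = 22.143°.

22.1°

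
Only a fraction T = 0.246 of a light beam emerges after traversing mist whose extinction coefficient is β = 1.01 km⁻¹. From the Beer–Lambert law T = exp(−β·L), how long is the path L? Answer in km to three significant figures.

1.39 km

Beer–Lambert: T = exp(−βL) ⇒ L = −ln(T)/β = −ln(0.246)/1.01 = 1.4024/1.01 = 1.389 km.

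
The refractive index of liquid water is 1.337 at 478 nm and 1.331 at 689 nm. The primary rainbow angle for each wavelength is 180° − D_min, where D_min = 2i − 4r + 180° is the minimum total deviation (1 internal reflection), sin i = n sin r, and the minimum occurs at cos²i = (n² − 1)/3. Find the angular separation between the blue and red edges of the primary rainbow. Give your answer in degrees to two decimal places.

At 478 nm (n = 1.337): cos²i = 0.26252 → i = 59.178°, r = 39.964°, D_min = 138.500°, rainbow angle = 41.500°.
At 689 nm (n = 1.331): cos²i = 0.25719 → i = 59.527°, r = 40.356°, D_min = 137.630°, rainbow angle = 42.370°.
Angular width = |41.500° − 42.370°| = 0.870°.

0.87°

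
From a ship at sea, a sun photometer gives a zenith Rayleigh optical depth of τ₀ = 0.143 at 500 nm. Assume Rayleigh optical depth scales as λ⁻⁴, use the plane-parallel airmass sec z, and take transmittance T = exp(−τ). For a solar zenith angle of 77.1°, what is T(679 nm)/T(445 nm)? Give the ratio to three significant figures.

Airmass: sec 77.1° = 4.4793.
τ(679 nm) = 0.143 × (500/679)⁴ × 4.4793 = 0.143 × 0.2940 × 4.4793 = 0.1883.
τ(445 nm) = 0.143 × (500/445)⁴ × 4.4793 = 0.143 × 1.5938 × 4.4793 = 1.0209.
T(679)/T(445) = exp(τ_B − τ_A) = exp(0.8326) = 2.2992.

2.30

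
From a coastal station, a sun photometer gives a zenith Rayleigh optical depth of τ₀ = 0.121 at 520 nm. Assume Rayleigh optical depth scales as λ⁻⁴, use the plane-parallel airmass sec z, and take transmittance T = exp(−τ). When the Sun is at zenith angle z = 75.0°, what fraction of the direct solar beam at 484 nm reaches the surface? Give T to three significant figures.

sec 75.0° = 3.8637.
τ = 0.121 × (520/484)⁴ × 3.8637 = 0.121 × 1.3324 × 3.8637 = 0.6229.
T = exp(−0.6229) = 0.5364.

0.536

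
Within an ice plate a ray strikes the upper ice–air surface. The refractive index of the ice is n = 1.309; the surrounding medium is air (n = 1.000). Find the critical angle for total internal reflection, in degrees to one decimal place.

sin θ_c = n_air / n = 1.000 / 1.309 = 0.7639.
θ_c = arcsin(0.7639) = 49.81°.

49.8°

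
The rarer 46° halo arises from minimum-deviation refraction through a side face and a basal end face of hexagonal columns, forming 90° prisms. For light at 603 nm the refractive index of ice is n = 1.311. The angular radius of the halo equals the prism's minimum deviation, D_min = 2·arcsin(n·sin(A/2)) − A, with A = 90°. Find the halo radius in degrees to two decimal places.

45.95°

n·sin(A/2) = 1.311 × sin 45° = 1.311 × 0.7071 = 0.9270.
D_min = 2·arcsin(0.9270) − 90° = 2 × 67.974° − 90° = 45.949°.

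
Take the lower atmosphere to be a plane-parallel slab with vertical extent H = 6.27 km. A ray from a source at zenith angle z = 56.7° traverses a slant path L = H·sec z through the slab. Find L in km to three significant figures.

sec z = 1/cos 56.7° = 1.8214.
L = 6.27 × 1.8214 = 11.420 km.

11.4 km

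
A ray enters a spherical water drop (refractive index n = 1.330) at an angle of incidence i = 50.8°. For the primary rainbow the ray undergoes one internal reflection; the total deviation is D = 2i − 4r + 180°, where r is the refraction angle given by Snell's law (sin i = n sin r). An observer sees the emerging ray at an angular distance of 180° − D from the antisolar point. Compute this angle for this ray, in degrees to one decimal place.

41.0°

sin r = sin 50.8° / 1.330 = 0.7749/1.330 = 0.5827; r = 35.64°.
D = 2·50.8° − 4·35.64° + 180° = 101.60° − 142.55° + 180° = 139.05°.
Angle from antisolar point = 180° − D = 40.95°.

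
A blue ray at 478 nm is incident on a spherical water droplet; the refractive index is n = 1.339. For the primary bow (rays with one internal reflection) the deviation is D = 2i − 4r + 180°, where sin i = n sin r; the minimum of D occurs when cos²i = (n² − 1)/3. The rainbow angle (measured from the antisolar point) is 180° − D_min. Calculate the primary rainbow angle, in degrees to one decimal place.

cos²i = (1.79292 − 1)/3 = 0.26431; i = arccos(0.51411) = 59.062°.
sin r = sin 59.062°/1.339 = 0.64057; r = 39.834°.
D_min = 2·59.062° − 4·39.834° + 180° = 138.786°.
Rainbow angle = 180° − D_min = 41.214°.

41.2°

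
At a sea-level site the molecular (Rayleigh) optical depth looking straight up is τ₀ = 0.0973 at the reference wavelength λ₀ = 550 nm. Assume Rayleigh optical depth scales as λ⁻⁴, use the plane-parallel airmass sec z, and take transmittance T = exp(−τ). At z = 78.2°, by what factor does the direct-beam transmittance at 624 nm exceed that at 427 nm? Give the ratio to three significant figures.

Airmass: sec 78.2° = 4.8901.
τ(624 nm) = 0.0973 × (550/624)⁴ × 4.8901 = 0.0973 × 0.6035 × 4.8901 = 0.2872.
τ(427 nm) = 0.0973 × (550/427)⁴ × 4.8901 = 0.0973 × 2.7526 × 4.8901 = 1.3097.
T(624)/T(427) = exp(τ_B − τ_A) = exp(1.0225) = 2.7802.

2.78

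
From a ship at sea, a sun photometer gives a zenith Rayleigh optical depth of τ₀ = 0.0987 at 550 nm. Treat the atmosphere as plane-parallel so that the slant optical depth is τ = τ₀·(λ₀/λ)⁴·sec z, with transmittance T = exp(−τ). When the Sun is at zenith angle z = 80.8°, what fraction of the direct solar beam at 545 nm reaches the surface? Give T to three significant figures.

0.527

sec 80.8° = 6.2546.
τ = 0.0987 × (550/545)⁴ × 6.2546 = 0.0987 × 1.0372 × 6.2546 = 0.6403.
T = exp(−0.6403) = 0.5271.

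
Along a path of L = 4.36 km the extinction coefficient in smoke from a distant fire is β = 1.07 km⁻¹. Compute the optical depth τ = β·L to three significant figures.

τ = β·L = 1.07 × 4.36 = 4.6652.

4.67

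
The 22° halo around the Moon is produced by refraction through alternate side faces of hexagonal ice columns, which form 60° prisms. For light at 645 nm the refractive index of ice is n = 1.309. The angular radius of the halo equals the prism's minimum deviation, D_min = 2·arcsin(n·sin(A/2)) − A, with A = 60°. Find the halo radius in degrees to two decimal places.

n·sin(A/2) = 1.309 × sin 30° = 1.309 × 0.5000 = 0.6545.
D_min = 2·arcsin(0.6545) − 60° = 2 × 40.882° − 60° = 21.763°.

21.76°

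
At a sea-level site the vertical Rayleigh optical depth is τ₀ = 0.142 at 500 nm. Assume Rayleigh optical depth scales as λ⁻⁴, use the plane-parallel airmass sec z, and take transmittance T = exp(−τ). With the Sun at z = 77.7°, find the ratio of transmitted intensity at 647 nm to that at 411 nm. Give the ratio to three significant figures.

3.39

Airmass: sec 77.7° = 4.6942.
τ(647 nm) = 0.142 × (500/647)⁴ × 4.6942 = 0.142 × 0.3567 × 4.6942 = 0.2377.
τ(411 nm) = 0.142 × (500/411)⁴ × 4.6942 = 0.142 × 2.1903 × 4.6942 = 1.4600.
T(647)/T(411) = exp(τ_B − τ_A) = exp(1.2223) = 3.3949.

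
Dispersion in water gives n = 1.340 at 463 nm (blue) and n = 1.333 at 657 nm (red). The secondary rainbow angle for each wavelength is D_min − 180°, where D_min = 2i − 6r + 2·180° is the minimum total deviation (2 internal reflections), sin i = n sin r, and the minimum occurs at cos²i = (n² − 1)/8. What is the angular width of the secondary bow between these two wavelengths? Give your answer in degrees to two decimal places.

At 463 nm (n = 1.340): cos²i = 0.09945 → i = 71.618°, r = 45.088°, D_min = 232.709°, rainbow angle = 52.709°.
At 657 nm (n = 1.333): cos²i = 0.09711 → i = 71.843°, r = 45.466°, D_min = 230.891°, rainbow angle = 50.891°.
Angular width = |52.709° − 50.891°| = 1.818°.

1.82°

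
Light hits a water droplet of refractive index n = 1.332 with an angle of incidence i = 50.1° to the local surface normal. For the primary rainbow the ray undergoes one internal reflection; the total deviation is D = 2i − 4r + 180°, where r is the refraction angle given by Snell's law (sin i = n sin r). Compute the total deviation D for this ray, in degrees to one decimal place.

sin r = sin 50.1° / 1.332 = 0.7672/1.332 = 0.5759; r = 35.17°.
D = 2·50.1° − 4·35.17° + 180° = 100.20° − 140.66° + 180° = 139.54°.

139.5°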